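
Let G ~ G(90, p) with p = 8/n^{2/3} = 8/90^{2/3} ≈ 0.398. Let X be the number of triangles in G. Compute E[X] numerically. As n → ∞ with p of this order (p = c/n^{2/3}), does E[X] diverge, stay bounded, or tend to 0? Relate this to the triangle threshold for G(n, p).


Number of potential triangles: C(90, 3) = 117480.
Each occurs with probability p³ ≈ (0.398)³ ≈ 6.32099e-02.
By linearity: E[X] = C(90, 3)·p³ ≈ 117480 · 6.32099e-02 ≈ 7425.896.
Since α = 2/3 < 1, p = c/n^{2/3} ≫ 1/n is above the triangle threshold p ~ 1/n. Asymptotically E[X] ~ (c³/6)·n^{3(1−α)} = (8³/6)·n^{1} → ∞; triangles are abundant w.h.p.

E[X] ≈ 7425.896; in regime p = Θ(1/n^{2/3}) E[X] diverges (above the triangle threshold p ~ 1/n).


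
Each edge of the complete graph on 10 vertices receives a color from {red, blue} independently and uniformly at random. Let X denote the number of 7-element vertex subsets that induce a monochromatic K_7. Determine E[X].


Let X = Σ_S X_S over the C(10, 7) = 120 subsets S of size 7, where X_S = 1 if the K_7 on S is monochromatic.
For a fixed S, the K_7 on S has C(7, 2) = 21 edges. P[all 21 edges red] = (1/2)^21, and likewise for blue, so P[monochromatic] = 2·(1/2)^21 = 2^{1 − 21} = 1/1048576.
By linearity: E[X] = C(10, 7) · 2^{1 − 21} = 120 · 1/1048576 = 15/131072.
Numerically: E[X] ≈ 0.0001.

E[X] = C(10,7)·2^(1−C(7,2)) = 15/131072 ≈ 0.0001.


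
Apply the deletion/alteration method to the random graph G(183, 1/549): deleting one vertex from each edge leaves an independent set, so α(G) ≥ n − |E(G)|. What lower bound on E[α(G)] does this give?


E[|E(G)|] = C(183, 2)·p = 16653 · (1/549) = 91/3.
E[α(G)] ≥ n − E[|E(G)|] = 183 − 91/3 = 458/3.
Numerically: ≈ 152.6667.
(This is only a lower bound; the true E[α(G)] may be larger.)

E[α(G)] ≥ 458/3 ≈ 152.6667.


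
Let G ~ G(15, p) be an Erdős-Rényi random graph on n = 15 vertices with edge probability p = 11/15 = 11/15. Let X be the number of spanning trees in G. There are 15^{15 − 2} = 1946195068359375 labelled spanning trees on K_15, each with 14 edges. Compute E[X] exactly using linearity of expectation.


K_15 has 15^{15 − 2} = 1946195068359375 labelled spanning trees.
For each such spanning tree H, let X_H = 1 if all 14 edges of H are present in G. Then P[X_H = 1] = p^{14} = (11/15)^{14} = 379749833583241/29192926025390625.
By linearity: E[X] = Σ_H E[X_H] = 1946195068359375 · p^{14} = 1946195068359375 · 379749833583241/29192926025390625 = 379749833583241/15.
Numerically: E[X] ≈ 2.53e+13.

E[X] = 1946195068359375 · (11/15)^{14} = 379749833583241/15 ≈ 2.53e+13.


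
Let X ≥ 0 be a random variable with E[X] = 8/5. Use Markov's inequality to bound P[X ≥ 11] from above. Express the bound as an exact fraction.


μ = E[X] = 8/5, a = 11.
Markov: P[X ≥ 11] ≤ μ/a = (8/5)/11 = 8/55.
Numerically: ≈ 0.145455.
(Since a = 11 > μ = 1.600000, the bound 8/55 is < 1 and informative.)

P[X ≥ 11] ≤ 8/55 ≈ 0.145455.


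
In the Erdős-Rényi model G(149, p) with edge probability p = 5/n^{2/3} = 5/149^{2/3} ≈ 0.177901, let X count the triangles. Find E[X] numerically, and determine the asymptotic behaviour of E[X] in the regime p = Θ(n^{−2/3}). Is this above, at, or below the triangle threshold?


Number of potential triangles: C(149, 3) = 540274.
Each occurs with probability p³ ≈ (0.177901)³ ≈ 5.63037701e-03.
By linearity: E[X] = C(149, 3)·p³ ≈ 540274 · 5.63037701e-03 ≈ 3041.946309.
Since α = 2/3 < 1, p = c/n^{2/3} ≫ 1/n is above the triangle threshold p ~ 1/n. Asymptotically E[X] ~ (c³/6)·n^{3(1−α)} = (5³/6)·n^{1} → ∞; triangles are abundant w.h.p.

E[X] ≈ 3041.946309; in regime p = Θ(1/n^{2/3}) E[X] diverges (above the triangle threshold p ~ 1/n).


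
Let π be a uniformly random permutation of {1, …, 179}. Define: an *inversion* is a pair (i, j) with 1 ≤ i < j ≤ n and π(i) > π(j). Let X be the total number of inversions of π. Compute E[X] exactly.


Write X = Σ X_I over the C(179, 2) = 15931 pairs i < j, with X_I the indicator of one inversion.
There are 15931 indicators.
For each fixed pair i < j, the values π(i) and π(j) are two distinct elements of {1, …, 179} in uniformly random order; by symmetry P[π(i) > π(j)] = 1/2.
By linearity: E[X] = 15931 · (1/2) = C(179, 2) · (1/2) = 15931/2 = 15931/2 ≈ 7965.50000.

E[X] = 15931/2 = 7965.50000.


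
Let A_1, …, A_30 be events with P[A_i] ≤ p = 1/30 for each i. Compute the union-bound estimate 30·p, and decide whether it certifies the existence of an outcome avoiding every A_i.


Union bound: P[∪_{i=1}^{30} A_i] ≤ Σ_i P[A_i] ≤ 30·p = 30·(1/30) = 1.
Numerically: 1 ≈ 1.0000.
Is 1 < 1? NO.
Since the bound 1 is ≥ 1, the union bound is uninformative here; it does NOT by itself certify existence.

30·p = 1 ≈ 1.0000; existence NOT certified by the union bound.


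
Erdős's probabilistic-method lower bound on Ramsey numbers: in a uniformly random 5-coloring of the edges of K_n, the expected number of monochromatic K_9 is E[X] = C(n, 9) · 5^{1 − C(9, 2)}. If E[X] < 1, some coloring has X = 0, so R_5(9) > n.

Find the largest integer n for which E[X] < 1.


We need C(n, 9) · 5^{1 − 36} < 1, i.e. C(n, 9) < 5^{36 − 1} = 2910383045673370361328125.
Check values of n near the boundary:
  n = 2170: C(2170, 9) = 2891746779868845075610510; 2891746779868845075610510 < 2910383045673370361328125? YES
  n = 2171: C(2171, 9) = 2903784578674959601827205; 2903784578674959601827205 < 2910383045673370361328125? YES
  n = 2172: C(2172, 9) = 2915866900084148060642020; 2915866900084148060642020 < 2910383045673370361328125? NO
  n = 2173: C(2173, 9) = 2927993888115921319674265; 2927993888115921319674265 < 2910383045673370361328125? NO
  n = 2174: C(2174, 9) = 2940165687188920530702934; 2940165687188920530702934 < 2910383045673370361328125? NO
The largest n with C(n, 9) < 2910383045673370361328125 is n = 2171 (where E[X] = 580756915734991920365441/582076609134674072265625 ≈ 0.998). Hence R_5(9) > 2171, i.e. R_5(9) ≥ 2172.

Largest n = 2171; hence R_5(9) > 2171.


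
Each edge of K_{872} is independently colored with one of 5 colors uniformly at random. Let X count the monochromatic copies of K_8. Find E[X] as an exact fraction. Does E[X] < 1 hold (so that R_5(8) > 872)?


E[X] = C(872, 8) · 5^{1 − 28} = 8028343903111291045 · 5^{−27} = 8028343903111291045/7450580596923828125.
As a reduced fraction: E[X] = 1605668780622258209/1490116119384765625 ≈ 1.078.
Is E[X] < 1? NO.
Since E[X] ≥ 1, the first-moment bound is inconclusive at n = 872; it does NOT by itself certify R_5(8) > 872.

E[X] = 1605668780622258209/1490116119384765625 ≈ 1.078; E[X] ≥ 1; first-moment method inconclusive here.


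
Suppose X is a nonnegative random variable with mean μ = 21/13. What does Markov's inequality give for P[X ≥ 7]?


μ = E[X] = 21/13, a = 7.
Markov: P[X ≥ 7] ≤ μ/a = (21/13)/7 = 3/13.
Numerically: ≈ 0.23077.
(Since a = 7 > μ = 1.61538, the bound 3/13 is < 1 and informative.)

P[X ≥ 7] ≤ 3/13 ≈ 0.23077.


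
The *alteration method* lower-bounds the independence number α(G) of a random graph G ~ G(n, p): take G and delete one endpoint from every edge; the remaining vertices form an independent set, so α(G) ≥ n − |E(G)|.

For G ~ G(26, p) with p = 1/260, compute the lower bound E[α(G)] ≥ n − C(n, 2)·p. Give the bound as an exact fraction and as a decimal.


E[|E(G)|] = C(26, 2)·p = 325 · (1/260) = 5/4.
E[α(G)] ≥ n − E[|E(G)|] = 26 − 5/4 = 99/4.
Numerically: ≈ 24.750.
(This is only a lower bound; the true E[α(G)] may be larger.)

E[α(G)] ≥ 99/4 ≈ 24.750.


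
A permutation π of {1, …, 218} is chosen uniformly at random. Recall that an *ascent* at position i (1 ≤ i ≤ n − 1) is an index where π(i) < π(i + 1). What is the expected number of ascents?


Write X = Σ X_I over i = 1, …, 217, with X_I the indicator of one ascent.
There are 217 indicators.
For each fixed i, the pair (π(i), π(i+1)) is a uniformly random ordered pair of distinct values from {1, …, 218}; by symmetry P[π(i) < π(i+1)] = 1/2.
By linearity: E[X] = 217 · (1/2) = (218 − 1) · (1/2) = 217/2 ≈ 108.500.

E[X] = 217/2 = 108.500.


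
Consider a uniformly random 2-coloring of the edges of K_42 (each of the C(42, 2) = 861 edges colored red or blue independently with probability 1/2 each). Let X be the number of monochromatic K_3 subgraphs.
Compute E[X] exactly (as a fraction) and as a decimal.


Let X = Σ_S X_S over the C(42, 3) = 11480 subsets S of size 3, where X_S = 1 if the K_3 on S is monochromatic.
For a fixed S, the K_3 on S has C(3, 2) = 3 edges. P[all 3 edges red] = (1/2)^3, and likewise for blue, so P[monochromatic] = 2·(1/2)^3 = 2^{1 − 3} = 1/4.
By linearity: E[X] = C(42, 3) · 2^{1 − 3} = 11480 · 1/4 = 2870.
Numerically: E[X] ≈ 2870.000.

E[X] = C(42,3)·2^(1−C(3,2)) = 2870 ≈ 2870.000.


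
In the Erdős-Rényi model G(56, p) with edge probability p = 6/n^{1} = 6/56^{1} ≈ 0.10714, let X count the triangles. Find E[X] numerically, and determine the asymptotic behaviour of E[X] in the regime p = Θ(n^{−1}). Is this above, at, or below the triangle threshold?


Number of potential triangles: C(56, 3) = 27720.
Each occurs with probability p³ ≈ (0.10714)³ ≈ 1.2299563e-03.
By linearity: E[X] = C(56, 3)·p³ ≈ 27720 · 1.2299563e-03 ≈ 34.09439.
Here α = 1, so p = 6/n is exactly at the triangle threshold p ~ 1/n. Asymptotically E[X] → c³/6 = 6³/6 = 36 ≈ 36.00000, a bounded constant. In this regime the triangle count is asymptotically Poisson(c³/6).

E[X] ≈ 34.09439; in regime p = Θ(1/n^{1}) E[X] stays bounded (at the triangle threshold p ~ 1/n).


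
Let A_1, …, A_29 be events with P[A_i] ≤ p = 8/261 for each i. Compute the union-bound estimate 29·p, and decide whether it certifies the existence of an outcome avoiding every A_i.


Union bound: P[∪_{i=1}^{29} A_i] ≤ Σ_i P[A_i] ≤ 29·p = 29·(8/261) = 8/9.
Numerically: 8/9 ≈ 0.888889.
Is 8/9 < 1? YES.
Since P[∪ A_i] ≤ 8/9 < 1, the complement has P[∩ A_i^c] ≥ 1 − 8/9 = 1/9 > 0, so some outcome avoids every A_i.

29·p = 8/9 ≈ 0.888889; existence CERTIFIED by the union bound.


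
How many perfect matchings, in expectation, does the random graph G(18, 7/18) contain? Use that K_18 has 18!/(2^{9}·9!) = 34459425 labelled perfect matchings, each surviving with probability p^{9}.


K_18 has 18!/(2^{9}·9!) = 34459425 labelled perfect matchings.
For each such perfect matching H, let X_H = 1 if all 9 edges of H are present in G. Then P[X_H = 1] = p^{9} = (7/18)^{9} = 40353607/198359290368.
By linearity: E[X] = Σ_H E[X_H] = 34459425 · p^{9} = 34459425 · 40353607/198359290368 = 17167433257975/2448880128.
Numerically: E[X] ≈ 7010.3.

E[X] = 34459425 · (7/18)^{9} = 17167433257975/2448880128 ≈ 7010.3.


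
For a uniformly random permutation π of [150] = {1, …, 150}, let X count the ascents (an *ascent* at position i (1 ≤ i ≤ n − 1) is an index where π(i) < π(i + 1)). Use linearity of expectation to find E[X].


Write X = Σ X_I over i = 1, …, 149, with X_I the indicator of one ascent.
There are 149 indicators.
For each fixed i, the pair (π(i), π(i+1)) is a uniformly random ordered pair of distinct values from {1, …, 150}; by symmetry P[π(i) < π(i+1)] = 1/2.
By linearity: E[X] = 149 · (1/2) = (150 − 1) · (1/2) = 149/2 ≈ 74.500000.

E[X] = 149/2 = 74.500000.


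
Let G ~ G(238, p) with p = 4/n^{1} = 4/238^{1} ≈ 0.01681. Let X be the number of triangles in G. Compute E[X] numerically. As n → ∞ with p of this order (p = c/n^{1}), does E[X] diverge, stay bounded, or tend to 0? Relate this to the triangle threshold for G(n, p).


Number of potential triangles: C(238, 3) = 2218636.
Each occurs with probability p³ ≈ (0.01681)³ ≈ 4.747327e-06.
By linearity: E[X] = C(238, 3)·p³ ≈ 2218636 · 4.747327e-06 ≈ 10.5326.
Here α = 1, so p = 4/n is exactly at the triangle threshold p ~ 1/n. Asymptotically E[X] → c³/6 = 4³/6 = 32/3 ≈ 10.6667, a bounded constant. In this regime the triangle count is asymptotically Poisson(c³/6).

E[X] ≈ 10.5326; in regime p = Θ(1/n^{1}) E[X] stays bounded (at the triangle threshold p ~ 1/n).


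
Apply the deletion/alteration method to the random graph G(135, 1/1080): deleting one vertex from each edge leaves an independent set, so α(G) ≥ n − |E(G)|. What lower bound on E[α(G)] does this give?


E[|E(G)|] = C(135, 2)·p = 9045 · (1/1080) = 67/8.
E[α(G)] ≥ n − E[|E(G)|] = 135 − 67/8 = 1013/8.
Numerically: ≈ 126.625.
(This is only a lower bound; the true E[α(G)] may be larger.)

E[α(G)] ≥ 1013/8 ≈ 126.625.


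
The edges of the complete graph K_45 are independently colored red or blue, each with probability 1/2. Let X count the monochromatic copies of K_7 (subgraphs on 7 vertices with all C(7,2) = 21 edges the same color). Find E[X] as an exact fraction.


Let X = Σ_S X_S over the C(45, 7) = 45379620 subsets S of size 7, where X_S = 1 if the K_7 on S is monochromatic.
For a fixed S, the K_7 on S has C(7, 2) = 21 edges. P[all 21 edges red] = (1/2)^21, and likewise for blue, so P[monochromatic] = 2·(1/2)^21 = 2^{1 − 21} = 1/1048576.
By linearity of expectation: E[X] = C(45, 7) · 2^{1 − 21} = 45379620 · 1/1048576 = 11344905/262144.
Numerically: E[X] ≈ 43.277378.

E[X] = C(45,7)·2^(1−C(7,2)) = 11344905/262144 ≈ 43.277378.


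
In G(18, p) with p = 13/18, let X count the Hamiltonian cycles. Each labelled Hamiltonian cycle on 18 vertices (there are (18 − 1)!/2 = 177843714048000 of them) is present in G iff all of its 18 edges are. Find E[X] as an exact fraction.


K_18 has (18 − 1)!/2 = 177843714048000 labelled Hamiltonian cycles.
For each such Hamiltonian cycle H, let X_H = 1 if all 18 edges of H are present in G. Then P[X_H = 1] = p^{18} = (13/18)^{18} = 112455406951957393129/39346408075296537575424.
By linearity: E[X] = Σ_H E[X_H] = 177843714048000 · p^{18} = 177843714048000 · 112455406951957393129/39346408075296537575424 = 1674446952588776589016668875/3294258113514384.
Numerically: E[X] ≈ 5.083e+11.

E[X] = 177843714048000 · (13/18)^{18} = 1674446952588776589016668875/3294258113514384 ≈ 5.083e+11.


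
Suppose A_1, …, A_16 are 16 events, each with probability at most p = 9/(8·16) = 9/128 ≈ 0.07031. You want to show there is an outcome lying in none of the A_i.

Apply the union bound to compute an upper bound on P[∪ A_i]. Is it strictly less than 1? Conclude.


Union bound: P[∪_{i=1}^{16} A_i] ≤ Σ_i P[A_i] ≤ 16·p = 16·(9/128) = 9/8.
Numerically: 9/8 ≈ 1.12500.
Is 9/8 < 1? NO.
Since the bound 9/8 is ≥ 1, the union bound is uninformative here; it does NOT by itself certify existence.

16·p = 9/8 ≈ 1.12500; existence NOT certified by the union bound.


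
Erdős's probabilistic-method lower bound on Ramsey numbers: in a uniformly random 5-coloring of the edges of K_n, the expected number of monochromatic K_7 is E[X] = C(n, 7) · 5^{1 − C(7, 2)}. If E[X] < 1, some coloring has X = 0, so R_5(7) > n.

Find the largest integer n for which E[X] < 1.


We need C(n, 7) · 5^{1 − 21} < 1, i.e. C(n, 7) < 5^{21 − 1} = 95367431640625.
Check values of n near the boundary:
  n = 332: C(332, 7) = 82772214646616; 82772214646616 < 95367431640625? YES
  n = 333: C(333, 7) = 84549532139028; 84549532139028 < 95367431640625? YES
  n = 334: C(334, 7) = 86359460961576; 86359460961576 < 95367431640625? YES
  n = 335: C(335, 7) = 88202498238195; 88202498238195 < 95367431640625? YES
  n = 336: C(336, 7) = 90079147136880; 90079147136880 < 95367431640625? YES
  n = 337: C(337, 7) = 91989916924632; 91989916924632 < 95367431640625? YES
  n = 338: C(338, 7) = 93935323022736; 93935323022736 < 95367431640625? YES
  n = 339: C(339, 7) = 95915887062372; 95915887062372 < 95367431640625? NO
The largest n with C(n, 7) < 95367431640625 is n = 338 (where E[X] = 93935323022736/95367431640625 ≈ 0.98498). Hence R_5(7) > 338, i.e. R_5(7) ≥ 339.

Largest n = 338; hence R_5(7) > 338.


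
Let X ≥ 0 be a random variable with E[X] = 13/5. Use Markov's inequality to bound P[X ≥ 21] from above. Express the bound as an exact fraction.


μ = E[X] = 13/5, a = 21.
Markov: P[X ≥ 21] ≤ μ/a = (13/5)/21 = 13/105.
Numerically: ≈ 0.1238.
(Since a = 21 > μ = 2.6000, the bound 13/105 is < 1 and informative.)

P[X ≥ 21] ≤ 13/105 ≈ 0.1238.


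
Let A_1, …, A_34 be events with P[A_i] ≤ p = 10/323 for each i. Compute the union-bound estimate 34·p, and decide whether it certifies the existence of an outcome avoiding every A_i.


Union bound: P[∪_{i=1}^{34} A_i] ≤ Σ_i P[A_i] ≤ 34·p = 34·(10/323) = 20/19.
Numerically: 20/19 ≈ 1.0526316.
Is 20/19 < 1? NO.
Since the bound 20/19 is ≥ 1, the union bound is uninformative here; it does NOT by itself certify existence.

34·p = 20/19 ≈ 1.0526316; existence NOT certified by the union bound.


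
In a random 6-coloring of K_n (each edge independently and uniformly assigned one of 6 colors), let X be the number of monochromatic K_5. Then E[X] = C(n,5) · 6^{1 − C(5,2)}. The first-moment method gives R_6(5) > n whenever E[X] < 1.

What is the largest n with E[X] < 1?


We need C(n, 5) · 6^{1 − 10} < 1, i.e. C(n, 5) < 6^{10 − 1} = 10077696.
Check values of n near the boundary:
  n = 66: C(66, 5) = 8936928; 8936928 < 10077696? YES
  n = 67: C(67, 5) = 9657648; 9657648 < 10077696? YES
  n = 68: C(68, 5) = 10424128; 10424128 < 10077696? NO
  n = 69: C(69, 5) = 11238513; 11238513 < 10077696? NO
  n = 70: C(70, 5) = 12103014; 12103014 < 10077696? NO
The largest n with C(n, 5) < 10077696 is n = 67 (where E[X] = 67067/69984 ≈ 0.9583190). Hence R_6(5) > 67, i.e. R_6(5) ≥ 68.

Largest n = 67; hence R_6(5) > 67.


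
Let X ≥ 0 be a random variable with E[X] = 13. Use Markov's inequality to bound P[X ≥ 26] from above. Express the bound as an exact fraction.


μ = E[X] = 13, a = 26.
Markov: P[X ≥ 26] ≤ μ/a = (13)/26 = 1/2.
Numerically: ≈ 0.50000.
(Since a = 26 > μ = 13.00000, the bound 1/2 is < 1 and informative.)

P[X ≥ 26] ≤ 1/2 ≈ 0.50000.


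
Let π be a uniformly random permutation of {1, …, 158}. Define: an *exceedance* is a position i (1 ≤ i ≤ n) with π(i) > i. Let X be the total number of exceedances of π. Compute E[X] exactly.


Write X = Σ_{i=1}^{158} X_i, where X_i = 1_{π(i) > i}.
For each fixed i, π(i) is uniform over {1, …, 158} (marginal of a uniform permutation), so P[π(i) > i] = (n − i)/n. Summing: Σ_{i=1}^{158} (n − i)/n = (0 + 1 + … + 157)/158 = 158(158 − 1)/(2·158) = (158 − 1)/2.
Hence E[X] = Σ_{i=1}^{158} (158 − i)/158 = 157/2 ≈ 78.5000.

E[X] = 157/2 = 78.5000.


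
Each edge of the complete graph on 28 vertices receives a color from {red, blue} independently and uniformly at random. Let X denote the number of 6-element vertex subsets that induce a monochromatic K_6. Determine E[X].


Let X = Σ_S X_S over the C(28, 6) = 376740 subsets S of size 6, where X_S = 1 if the K_6 on S is monochromatic.
For a fixed S, the K_6 on S has C(6, 2) = 15 edges. P[all 15 edges red] = (1/2)^15, and likewise for blue, so P[monochromatic] = 2·(1/2)^15 = 2^{1 − 15} = 1/16384.
By linearity: E[X] = C(28, 6) · 2^{1 − 15} = 376740 · 1/16384 = 94185/4096.
Numerically: E[X] ≈ 22.994.

E[X] = C(28,6)·2^(1−C(6,2)) = 94185/4096 ≈ 22.994.


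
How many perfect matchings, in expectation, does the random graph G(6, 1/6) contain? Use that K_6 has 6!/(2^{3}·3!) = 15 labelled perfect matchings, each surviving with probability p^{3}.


K_6 has 6!/(2^{3}·3!) = 15 labelled perfect matchings.
For each such perfect matching H, let X_H = 1 if all 3 edges of H are present in G. Then P[X_H = 1] = p^{3} = (1/6)^{3} = 1/216.
Summing the indicators: E[X] = Σ_H E[X_H] = 15 · p^{3} = 15 · 1/216 = 5/72.
Numerically: E[X] ≈ 0.06944.

E[X] = 15 · (1/6)^{3} = 5/72 ≈ 0.06944.


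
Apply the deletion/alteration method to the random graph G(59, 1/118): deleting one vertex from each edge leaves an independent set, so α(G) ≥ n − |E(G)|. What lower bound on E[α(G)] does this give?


E[|E(G)|] = C(59, 2)·p = 1711 · (1/118) = 29/2.
E[α(G)] ≥ n − E[|E(G)|] = 59 − 29/2 = 89/2.
Numerically: ≈ 44.5000.
(This is only a lower bound; the true E[α(G)] may be larger.)

E[α(G)] ≥ 89/2 ≈ 44.5000.


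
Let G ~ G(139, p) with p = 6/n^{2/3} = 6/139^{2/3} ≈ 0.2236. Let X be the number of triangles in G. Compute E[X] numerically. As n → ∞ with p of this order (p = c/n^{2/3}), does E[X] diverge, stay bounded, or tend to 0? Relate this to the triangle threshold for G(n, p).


Number of potential triangles: C(139, 3) = 437989.
Each occurs with probability p³ ≈ (0.2236)³ ≈ 1.117955e-02.
By linearity: E[X] = C(139, 3)·p³ ≈ 437989 · 1.117955e-02 ≈ 4896.5180.
Since α = 2/3 < 1, p = c/n^{2/3} ≫ 1/n is above the triangle threshold p ~ 1/n. Asymptotically E[X] ~ (c³/6)·n^{3(1−α)} = (6³/6)·n^{1} → ∞; triangles are abundant w.h.p.

E[X] ≈ 4896.5180; in regime p = Θ(1/n^{2/3}) E[X] diverges (above the triangle threshold p ~ 1/n).


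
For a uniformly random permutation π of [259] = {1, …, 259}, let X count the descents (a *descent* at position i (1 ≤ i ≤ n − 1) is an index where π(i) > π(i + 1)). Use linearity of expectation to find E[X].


Write X = Σ X_I over i = 1, …, 258, with X_I the indicator of one descent.
There are 258 indicators.
For each fixed i, the pair (π(i), π(i+1)) is a uniformly random ordered pair of distinct values from {1, …, 259}; by symmetry P[π(i) > π(i+1)] = 1/2.
By linearity: E[X] = 258 · (1/2) = (259 − 1) · (1/2) = 129 ≈ 129.000000.

E[X] = 129 = 129.000000.


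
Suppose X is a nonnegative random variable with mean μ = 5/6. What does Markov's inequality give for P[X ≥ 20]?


μ = E[X] = 5/6, a = 20.
Markov: P[X ≥ 20] ≤ μ/a = (5/6)/20 = 1/24.
Numerically: ≈ 0.04167.
(Since a = 20 > μ = 0.83333, the bound 1/24 is < 1 and informative.)

P[X ≥ 20] ≤ 1/24 ≈ 0.04167.


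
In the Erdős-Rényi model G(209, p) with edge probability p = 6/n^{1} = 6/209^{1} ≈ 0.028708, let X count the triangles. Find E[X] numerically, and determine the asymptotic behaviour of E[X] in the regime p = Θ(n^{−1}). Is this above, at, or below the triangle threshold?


Number of potential triangles: C(209, 3) = 1499784.
Each occurs with probability p³ ≈ (0.028708)³ ≈ 2.3660008e-05.
By linearity: E[X] = C(209, 3)·p³ ≈ 1499784 · 2.3660008e-05 ≈ 35.48490.
Here α = 1, so p = 6/n is exactly at the triangle threshold p ~ 1/n. Asymptotically E[X] → c³/6 = 6³/6 = 36 ≈ 36.00000, a bounded constant. In this regime the triangle count is asymptotically Poisson(c³/6).

E[X] ≈ 35.48490; in regime p = Θ(1/n^{1}) E[X] stays bounded (at the triangle threshold p ~ 1/n).


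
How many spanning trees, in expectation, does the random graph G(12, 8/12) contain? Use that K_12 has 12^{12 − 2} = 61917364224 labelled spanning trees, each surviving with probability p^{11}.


K_12 has 12^{12 − 2} = 61917364224 labelled spanning trees.
For each such spanning tree H, let X_H = 1 if all 11 edges of H are present in G. Then P[X_H = 1] = p^{11} = (2/3)^{11} = 2048/177147.
Summing the indicators: E[X] = Σ_H E[X_H] = 61917364224 · p^{11} = 61917364224 · 2048/177147 = 2147483648/3.
Numerically: E[X] ≈ 7.15828e+08.

E[X] = 61917364224 · (2/3)^{11} = 2147483648/3 ≈ 7.15828e+08.


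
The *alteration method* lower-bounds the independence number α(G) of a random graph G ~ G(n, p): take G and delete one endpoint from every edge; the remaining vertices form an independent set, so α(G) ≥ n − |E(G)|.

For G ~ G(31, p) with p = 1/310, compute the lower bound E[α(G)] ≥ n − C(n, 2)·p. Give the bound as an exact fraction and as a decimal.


E[|E(G)|] = C(31, 2)·p = 465 · (1/310) = 3/2.
E[α(G)] ≥ n − E[|E(G)|] = 31 − 3/2 = 59/2.
Numerically: ≈ 29.500.
(This is only a lower bound; the true E[α(G)] may be larger.)

E[α(G)] ≥ 59/2 ≈ 29.500.


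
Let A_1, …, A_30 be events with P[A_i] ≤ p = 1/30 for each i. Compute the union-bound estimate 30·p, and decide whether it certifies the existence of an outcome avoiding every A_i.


Union bound: P[∪_{i=1}^{30} A_i] ≤ Σ_i P[A_i] ≤ 30·p = 30·(1/30) = 1.
Numerically: 1 ≈ 1.000.
Is 1 < 1? NO.
Since the bound 1 is ≥ 1, the union bound is uninformative here; it does NOT by itself certify existence.

30·p = 1 ≈ 1.000; existence NOT certified by the union bound.


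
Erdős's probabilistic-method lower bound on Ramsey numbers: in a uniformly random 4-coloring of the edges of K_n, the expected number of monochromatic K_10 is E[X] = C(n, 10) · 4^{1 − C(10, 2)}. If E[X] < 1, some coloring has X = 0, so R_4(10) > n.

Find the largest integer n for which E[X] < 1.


We need C(n, 10) · 4^{1 − 45} < 1, i.e. C(n, 10) < 4^{45 − 1} = 309485009821345068724781056.
Check values of n near the boundary:
  n = 2019: C(2019, 10) = 303322949179835278009229628; 303322949179835278009229628 < 309485009821345068724781056? YES
  n = 2020: C(2020, 10) = 304832018578739931133653656; 304832018578739931133653656 < 309485009821345068724781056? YES
  n = 2021: C(2021, 10) = 306347841644770462864800616; 306347841644770462864800616 < 309485009821345068724781056? YES
  n = 2022: C(2022, 10) = 307870445231474093395937796; 307870445231474093395937796 < 309485009821345068724781056? YES
  n = 2023: C(2023, 10) = 309399856285778485315440716; 309399856285778485315440716 < 309485009821345068724781056? YES
  n = 2024: C(2024, 10) = 310936101848269937576192656; 310936101848269937576192656 < 309485009821345068724781056? NO
  n = 2025: C(2025, 10) = 312479209053472269772600560; 312479209053472269772600560 < 309485009821345068724781056? NO
  n = 2026: C(2026, 10) = 314029205130126398094885285; 314029205130126398094885285 < 309485009821345068724781056? NO
The largest n with C(n, 10) < 309485009821345068724781056 is n = 2023 (where E[X] = 77349964071444621328860179/77371252455336267181195264 ≈ 0.9997). Hence R_4(10) > 2023, i.e. R_4(10) ≥ 2024.

Largest n = 2023; hence R_4(10) > 2023.


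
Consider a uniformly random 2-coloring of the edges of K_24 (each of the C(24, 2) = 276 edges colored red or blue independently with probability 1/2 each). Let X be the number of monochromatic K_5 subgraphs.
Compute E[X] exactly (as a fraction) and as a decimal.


Let X = Σ_S X_S over the C(24, 5) = 42504 subsets S of size 5, where X_S = 1 if the K_5 on S is monochromatic.
For a fixed S, the K_5 on S has C(5, 2) = 10 edges. P[all 10 edges red] = (1/2)^10, and likewise for blue, so P[monochromatic] = 2·(1/2)^10 = 2^{1 − 10} = 1/512.
By linearity of expectation: E[X] = C(24, 5) · 2^{1 − 10} = 42504 · 1/512 = 5313/64.
Numerically: E[X] ≈ 83.01562.

E[X] = C(24,5)·2^(1−C(5,2)) = 5313/64 ≈ 83.01562.


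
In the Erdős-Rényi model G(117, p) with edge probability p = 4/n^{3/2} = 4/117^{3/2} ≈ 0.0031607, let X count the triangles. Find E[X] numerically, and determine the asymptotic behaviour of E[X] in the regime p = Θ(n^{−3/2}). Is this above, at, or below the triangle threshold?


Number of potential triangles: C(117, 3) = 260130.
Each occurs with probability p³ ≈ (0.0031607)³ ≈ 3.1575017e-08.
By linearity: E[X] = C(117, 3)·p³ ≈ 260130 · 3.1575017e-08 ≈ 0.00821.
Since α = 3/2 > 1, p = c/n^{3/2} = o(1/n) is below the triangle threshold p ~ 1/n. Asymptotically E[X] ~ (c³/6)·n^{3(1−α)} = (4³/6)·n^{-1.5} → 0, so by Markov's inequality G has no triangles w.h.p.

E[X] ≈ 0.00821; in regime p = Θ(1/n^{3/2}) E[X] tends to 0 (below the triangle threshold p ~ 1/n).


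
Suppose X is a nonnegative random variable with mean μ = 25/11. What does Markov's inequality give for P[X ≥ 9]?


μ = E[X] = 25/11, a = 9.
Markov: P[X ≥ 9] ≤ μ/a = (25/11)/9 = 25/99.
Numerically: ≈ 0.2525.
(Since a = 9 > μ = 2.2727, the bound 25/99 is < 1 and informative.)

P[X ≥ 9] ≤ 25/99 ≈ 0.2525.


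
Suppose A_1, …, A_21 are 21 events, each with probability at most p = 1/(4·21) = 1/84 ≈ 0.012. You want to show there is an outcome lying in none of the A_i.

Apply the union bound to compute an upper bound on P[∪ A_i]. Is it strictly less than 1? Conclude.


Union bound: P[∪_{i=1}^{21} A_i] ≤ Σ_i P[A_i] ≤ 21·p = 21·(1/84) = 1/4.
Numerically: 1/4 ≈ 0.250.
Is 1/4 < 1? YES.
Since P[∪ A_i] ≤ 1/4 < 1, the complement has P[∩ A_i^c] ≥ 1 − 1/4 = 3/4 > 0, so some outcome avoids every A_i.

21·p = 1/4 ≈ 0.250; existence CERTIFIED by the union bound.


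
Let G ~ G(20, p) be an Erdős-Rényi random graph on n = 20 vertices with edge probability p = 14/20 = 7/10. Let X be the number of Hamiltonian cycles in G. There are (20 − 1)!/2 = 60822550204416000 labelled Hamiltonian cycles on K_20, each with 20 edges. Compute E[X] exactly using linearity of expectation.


K_20 has (20 − 1)!/2 = 60822550204416000 labelled Hamiltonian cycles.
For each such Hamiltonian cycle H, let X_H = 1 if all 20 edges of H are present in G. Then P[X_H = 1] = p^{20} = (7/10)^{20} = 79792266297612001/100000000000000000000.
By linearity: E[X] = Σ_H E[X_H] = 60822550204416000 · p^{20} = 60822550204416000 · 79792266297612001/100000000000000000000 = 1184855742873690605203907421/24414062500000.
Numerically: E[X] ≈ 4.85e+13.

E[X] = 60822550204416000 · (7/10)^{20} = 1184855742873690605203907421/24414062500000 ≈ 4.85e+13.


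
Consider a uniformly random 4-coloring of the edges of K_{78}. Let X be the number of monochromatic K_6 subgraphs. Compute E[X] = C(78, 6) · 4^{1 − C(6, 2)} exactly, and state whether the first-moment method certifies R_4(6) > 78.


E[X] = C(78, 6) · 4^{1 − 15} = 256851595 · 4^{−14} = 256851595/268435456.
As a reduced fraction: E[X] = 256851595/268435456 ≈ 0.9568468.
Is E[X] < 1? YES.
Since E[X] < 1, there exists a 4-coloring of K_{78} with no monochromatic K_6; hence R_4(6) > 78.

E[X] = 256851595/268435456 ≈ 0.9568468; E[X] < 1, so R_4(6) > 78.


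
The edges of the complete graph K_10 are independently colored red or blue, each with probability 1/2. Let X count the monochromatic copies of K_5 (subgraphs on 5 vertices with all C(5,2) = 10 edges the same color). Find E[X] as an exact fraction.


Let X = Σ_S X_S over the C(10, 5) = 252 subsets S of size 5, where X_S = 1 if the K_5 on S is monochromatic.
For a fixed S, the K_5 on S has C(5, 2) = 10 edges. P[all 10 edges red] = (1/2)^10, and likewise for blue, so P[monochromatic] = 2·(1/2)^10 = 2^{1 − 10} = 1/512.
Summing: E[X] = C(10, 5) · 2^{1 − 10} = 252 · 1/512 = 63/128.
Numerically: E[X] ≈ 0.492.

E[X] = C(10,5)·2^(1−C(5,2)) = 63/128 ≈ 0.492.


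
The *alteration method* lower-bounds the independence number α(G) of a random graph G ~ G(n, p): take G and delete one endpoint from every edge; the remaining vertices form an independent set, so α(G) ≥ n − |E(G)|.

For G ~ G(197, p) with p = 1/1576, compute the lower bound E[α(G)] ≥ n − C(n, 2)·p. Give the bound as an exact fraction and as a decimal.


E[|E(G)|] = C(197, 2)·p = 19306 · (1/1576) = 49/4.
E[α(G)] ≥ n − E[|E(G)|] = 197 − 49/4 = 739/4.
Numerically: ≈ 184.750.
(This is only a lower bound; the true E[α(G)] may be larger.)

E[α(G)] ≥ 739/4 ≈ 184.750.


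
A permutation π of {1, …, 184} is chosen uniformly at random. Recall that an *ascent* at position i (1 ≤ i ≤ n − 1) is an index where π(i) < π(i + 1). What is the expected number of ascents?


Write X = Σ X_I over i = 1, …, 183, with X_I the indicator of one ascent.
There are 183 indicators.
For each fixed i, the pair (π(i), π(i+1)) is a uniformly random ordered pair of distinct values from {1, …, 184}; by symmetry P[π(i) < π(i+1)] = 1/2.
By linearity: E[X] = 183 · (1/2) = (184 − 1) · (1/2) = 183/2 ≈ 91.500.

E[X] = 183/2 = 91.500.


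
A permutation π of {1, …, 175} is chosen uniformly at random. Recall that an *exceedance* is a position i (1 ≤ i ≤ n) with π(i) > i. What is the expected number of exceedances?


Write X = Σ_{i=1}^{175} X_i, where X_i = 1_{π(i) > i}.
For each fixed i, π(i) is uniform over {1, …, 175} (marginal of a uniform permutation), so P[π(i) > i] = (n − i)/n. Summing: Σ_{i=1}^{175} (n − i)/n = (0 + 1 + … + 174)/175 = 175(175 − 1)/(2·175) = (175 − 1)/2.
Hence E[X] = Σ_{i=1}^{175} (175 − i)/175 = 87 ≈ 87.0000.

E[X] = 87 = 87.0000.


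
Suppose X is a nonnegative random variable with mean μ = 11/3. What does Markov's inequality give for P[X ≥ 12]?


μ = E[X] = 11/3, a = 12.
Markov: P[X ≥ 12] ≤ μ/a = (11/3)/12 = 11/36.
Numerically: ≈ 0.3056.
(Since a = 12 > μ = 3.6667, the bound 11/36 is < 1 and informative.)

P[X ≥ 12] ≤ 11/36 ≈ 0.3056.


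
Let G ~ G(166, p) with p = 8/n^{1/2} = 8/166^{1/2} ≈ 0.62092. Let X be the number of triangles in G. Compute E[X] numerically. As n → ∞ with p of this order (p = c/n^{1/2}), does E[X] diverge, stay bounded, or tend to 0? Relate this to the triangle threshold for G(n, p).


Number of potential triangles: C(166, 3) = 748660.
Each occurs with probability p³ ≈ (0.62092)³ ≈ 2.39391006e-01.
By linearity: E[X] = C(166, 3)·p³ ≈ 748660 · 2.39391006e-01 ≈ 179222.470192.
Since α = 1/2 < 1, p = c/n^{1/2} ≫ 1/n is above the triangle threshold p ~ 1/n. Asymptotically E[X] ~ (c³/6)·n^{3(1−α)} = (8³/6)·n^{1.5} → ∞; triangles are abundant w.h.p.

E[X] ≈ 179222.470192; in regime p = Θ(1/n^{1/2}) E[X] diverges (above the triangle threshold p ~ 1/n).


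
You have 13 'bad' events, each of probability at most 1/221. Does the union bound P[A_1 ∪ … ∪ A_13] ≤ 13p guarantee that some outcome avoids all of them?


Union bound: P[∪_{i=1}^{13} A_i] ≤ Σ_i P[A_i] ≤ 13·p = 13·(1/221) = 1/17.
Numerically: 1/17 ≈ 0.059.
Is 1/17 < 1? YES.
Since P[∪ A_i] ≤ 1/17 < 1, the complement has P[∩ A_i^c] ≥ 1 − 1/17 = 16/17 > 0, so some outcome avoids every A_i.

13·p = 1/17 ≈ 0.059; existence CERTIFIED by the union bound.


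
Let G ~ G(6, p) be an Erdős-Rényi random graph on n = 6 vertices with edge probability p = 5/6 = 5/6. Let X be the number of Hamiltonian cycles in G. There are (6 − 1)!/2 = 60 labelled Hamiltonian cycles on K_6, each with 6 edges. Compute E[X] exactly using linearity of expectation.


K_6 has (6 − 1)!/2 = 60 labelled Hamiltonian cycles.
For each such Hamiltonian cycle H, let X_H = 1 if all 6 edges of H are present in G. Then P[X_H = 1] = p^{6} = (5/6)^{6} = 15625/46656.
Summing the indicators: E[X] = Σ_H E[X_H] = 60 · p^{6} = 60 · 15625/46656 = 78125/3888.
Numerically: E[X] ≈ 20.09.

E[X] = 60 · (5/6)^{6} = 78125/3888 ≈ 20.09.


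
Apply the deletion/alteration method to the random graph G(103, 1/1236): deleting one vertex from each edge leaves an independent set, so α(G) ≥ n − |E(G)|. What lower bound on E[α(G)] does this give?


E[|E(G)|] = C(103, 2)·p = 5253 · (1/1236) = 17/4.
E[α(G)] ≥ n − E[|E(G)|] = 103 − 17/4 = 395/4.
Numerically: ≈ 98.750.
(This is only a lower bound; the true E[α(G)] may be larger.)

E[α(G)] ≥ 395/4 ≈ 98.750.


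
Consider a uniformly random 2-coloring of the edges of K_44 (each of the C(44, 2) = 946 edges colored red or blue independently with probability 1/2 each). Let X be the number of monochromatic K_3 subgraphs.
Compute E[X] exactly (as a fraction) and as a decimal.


Let X = Σ_S X_S over the C(44, 3) = 13244 subsets S of size 3, where X_S = 1 if the K_3 on S is monochromatic.
For a fixed S, the K_3 on S has C(3, 2) = 3 edges. P[all 3 edges red] = (1/2)^3, and likewise for blue, so P[monochromatic] = 2·(1/2)^3 = 2^{1 − 3} = 1/4.
By linearity: E[X] = C(44, 3) · 2^{1 − 3} = 13244 · 1/4 = 3311.
Numerically: E[X] ≈ 3311.000000.

E[X] = C(44,3)·2^(1−C(3,2)) = 3311 ≈ 3311.000000.


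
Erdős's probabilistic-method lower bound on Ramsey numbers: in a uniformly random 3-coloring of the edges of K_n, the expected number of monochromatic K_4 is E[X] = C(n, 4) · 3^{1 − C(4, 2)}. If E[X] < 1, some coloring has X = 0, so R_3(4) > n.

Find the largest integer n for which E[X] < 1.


We need C(n, 4) · 3^{1 − 6} < 1, i.e. C(n, 4) < 3^{6 − 1} = 243.
Check values of n near the boundary:
  n = 9: C(9, 4) = 126; 126 < 243? YES
  n = 10: C(10, 4) = 210; 210 < 243? YES
  n = 11: C(11, 4) = 330; 330 < 243? NO
  n = 12: C(12, 4) = 495; 495 < 243? NO
  n = 13: C(13, 4) = 715; 715 < 243? NO
The largest n with C(n, 4) < 243 is n = 10 (where E[X] = 70/81 ≈ 0.8642). Hence R_3(4) > 10, i.e. R_3(4) ≥ 11.

Largest n = 10; hence R_3(4) > 10.


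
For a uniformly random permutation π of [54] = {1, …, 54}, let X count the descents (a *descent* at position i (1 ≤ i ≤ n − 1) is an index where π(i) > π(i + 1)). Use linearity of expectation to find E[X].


Write X = Σ X_I over i = 1, …, 53, with X_I the indicator of one descent.
There are 53 indicators.
For each fixed i, the pair (π(i), π(i+1)) is a uniformly random ordered pair of distinct values from {1, …, 54}; by symmetry P[π(i) > π(i+1)] = 1/2.
By linearity: E[X] = 53 · (1/2) = (54 − 1) · (1/2) = 53/2 ≈ 26.5000.

E[X] = 53/2 = 26.5000.


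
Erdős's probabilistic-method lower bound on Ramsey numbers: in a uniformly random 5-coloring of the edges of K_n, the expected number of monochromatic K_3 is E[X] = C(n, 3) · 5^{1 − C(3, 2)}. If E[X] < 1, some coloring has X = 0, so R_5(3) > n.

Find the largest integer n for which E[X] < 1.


We need C(n, 3) · 5^{1 − 3} < 1, i.e. C(n, 3) < 5^{3 − 1} = 25.
Check values of n near the boundary:
  n = 3: C(3, 3) = 1; 1 < 25? YES
  n = 4: C(4, 3) = 4; 4 < 25? YES
  n = 5: C(5, 3) = 10; 10 < 25? YES
  n = 6: C(6, 3) = 20; 20 < 25? YES
  n = 7: C(7, 3) = 35; 35 < 25? NO
  n = 8: C(8, 3) = 56; 56 < 25? NO
  n = 9: C(9, 3) = 84; 84 < 25? NO
The largest n with C(n, 3) < 25 is n = 6 (where E[X] = 4/5 ≈ 0.8000). Hence R_5(3) > 6, i.e. R_5(3) ≥ 7.

Largest n = 6; hence R_5(3) > 6.


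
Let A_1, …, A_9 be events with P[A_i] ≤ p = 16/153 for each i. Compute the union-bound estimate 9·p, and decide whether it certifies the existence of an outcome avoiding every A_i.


Union bound: P[∪_{i=1}^{9} A_i] ≤ Σ_i P[A_i] ≤ 9·p = 9·(16/153) = 16/17.
Numerically: 16/17 ≈ 0.941176.
Is 16/17 < 1? YES.
Since P[∪ A_i] ≤ 16/17 < 1, the complement has P[∩ A_i^c] ≥ 1 − 16/17 = 1/17 > 0, so some outcome avoids every A_i.

9·p = 16/17 ≈ 0.941176; existence CERTIFIED by the union bound.


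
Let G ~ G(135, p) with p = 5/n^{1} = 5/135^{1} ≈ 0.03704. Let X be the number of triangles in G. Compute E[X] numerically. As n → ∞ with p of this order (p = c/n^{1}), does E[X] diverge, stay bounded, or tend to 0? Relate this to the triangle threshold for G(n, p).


Number of potential triangles: C(135, 3) = 400995.
Each occurs with probability p³ ≈ (0.03704)³ ≈ 5.080526e-05.
By linearity: E[X] = C(135, 3)·p³ ≈ 400995 · 5.080526e-05 ≈ 20.3727.
Here α = 1, so p = 5/n is exactly at the triangle threshold p ~ 1/n. Asymptotically E[X] → c³/6 = 5³/6 = 125/6 ≈ 20.8333, a bounded constant. In this regime the triangle count is asymptotically Poisson(c³/6).

E[X] ≈ 20.3727; in regime p = Θ(1/n^{1}) E[X] stays bounded (at the triangle threshold p ~ 1/n).


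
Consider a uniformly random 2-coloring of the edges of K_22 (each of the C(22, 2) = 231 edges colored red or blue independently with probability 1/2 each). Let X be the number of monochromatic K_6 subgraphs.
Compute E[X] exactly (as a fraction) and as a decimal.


Let X = Σ_S X_S over the C(22, 6) = 74613 subsets S of size 6, where X_S = 1 if the K_6 on S is monochromatic.
For a fixed S, the K_6 on S has C(6, 2) = 15 edges. P[all 15 edges red] = (1/2)^15, and likewise for blue, so P[monochromatic] = 2·(1/2)^15 = 2^{1 − 15} = 1/16384.
By linearity of expectation: E[X] = C(22, 6) · 2^{1 − 15} = 74613 · 1/16384 = 74613/16384.
Numerically: E[X] ≈ 4.5540.

E[X] = C(22,6)·2^(1−C(6,2)) = 74613/16384 ≈ 4.5540.


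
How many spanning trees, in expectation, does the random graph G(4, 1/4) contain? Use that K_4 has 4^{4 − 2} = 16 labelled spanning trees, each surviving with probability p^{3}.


K_4 has 4^{4 − 2} = 16 labelled spanning trees.
For each such spanning tree H, let X_H = 1 if all 3 edges of H are present in G. Then P[X_H = 1] = p^{3} = (1/4)^{3} = 1/64.
By linearity of expectation: E[X] = Σ_H E[X_H] = 16 · p^{3} = 16 · 1/64 = 1/4.
Numerically: E[X] ≈ 0.25.

E[X] = 16 · (1/4)^{3} = 1/4 ≈ 0.25.
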